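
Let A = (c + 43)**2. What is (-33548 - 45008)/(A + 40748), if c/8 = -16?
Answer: -78556/47973 ≈ -1.6375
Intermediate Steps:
c = -128 (c = 8*(-16) = -128)
A = 7225 (A = (-128 + 43)**2 = (-85)**2 = 7225)
(-33548 - 45008)/(A + 40748) = (-33548 - 45008)/(7225 + 40748) = -78556/47973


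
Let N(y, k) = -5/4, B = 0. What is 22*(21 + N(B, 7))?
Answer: 869/2 ≈ 434.50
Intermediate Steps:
N(y, k) = -5/4 (N(y, k) = -5*1/4 = -5/4)
22*(21 + N(B, 7)) = 22*(21 - 5/4) = 22*(79/4) = 869/2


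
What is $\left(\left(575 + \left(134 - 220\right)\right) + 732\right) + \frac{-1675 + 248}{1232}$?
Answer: $\frac{1502845}{1232} \approx 1219.8$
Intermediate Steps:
$\left(\left(575 + \left(134 - 220\right)\right) + 732\right) + \frac{-1675 + 248}{1232} = \left(\left(575 + \left(134 - 220\right)\right) + 732\right) - \frac{1427}{1232} = \left(\left(575 - 86\right) + 732\right) - \frac{1427}{1232} = \left(489 + 732\right) - \frac{1427}{1232} = 1221 - \frac{1427}{1232} = \frac{1502845}{1232}$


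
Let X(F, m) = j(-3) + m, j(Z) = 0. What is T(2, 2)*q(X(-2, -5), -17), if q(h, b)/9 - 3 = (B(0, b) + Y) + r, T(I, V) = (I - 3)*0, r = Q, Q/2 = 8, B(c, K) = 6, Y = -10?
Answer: 0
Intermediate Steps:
Q = 16 (Q = 2*8 = 16)
r = 16
X(F, m) = m (X(F, m) = 0 + m = m)
T(I, V) = 0 (T(I, V) = (-3 + I)*0 = 0)
q(h, b) = 135 (q(h, b) = 27 + 9*((6 - 10) + 16) = 27 + 9*(-4 + 16) = 27 + 9*12 = 27 + 108 = 135)
T(2, 2)*q(X(-2, -5), -17) = 0*135 = 0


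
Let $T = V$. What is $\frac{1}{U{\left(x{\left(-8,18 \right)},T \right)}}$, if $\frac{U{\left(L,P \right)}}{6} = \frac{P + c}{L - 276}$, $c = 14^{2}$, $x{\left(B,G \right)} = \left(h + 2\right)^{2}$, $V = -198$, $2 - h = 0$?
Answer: $\frac{65}{3} \approx 21.667$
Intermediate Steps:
$h = 2$ ($h = 2 - 0 = 2 + 0 = 2$)
$x{\left(B,G \right)} = 16$ ($x{\left(B,G \right)} = \left(2 + 2\right)^{2} = 4^{2} = 16$)
$c = 196$
$T = -198$
$U{\left(L,P \right)} = \frac{6 \left(196 + P\right)}{-276 + L}$ ($U{\left(L,P \right)} = 6 \frac{P + 196}{L - 276} = 6 \frac{196 + P}{-276 + L} = \frac{6 \left(196 + P\right)}{-276 + L}$)
$\frac{1}{U{\left(x{\left(-8,18 \right)},T \right)}} = \frac{1}{6 \frac{1}{-276 + 16} \left(196 - 198\right)} = \frac{1}{6 \frac{1}{-260} \left(-2\right)} = \frac{1}{6 \left(- \frac{1}{260}\right) \left(-2\right)} = \frac{1}{\frac{3}{65}} = \frac{65}{3}$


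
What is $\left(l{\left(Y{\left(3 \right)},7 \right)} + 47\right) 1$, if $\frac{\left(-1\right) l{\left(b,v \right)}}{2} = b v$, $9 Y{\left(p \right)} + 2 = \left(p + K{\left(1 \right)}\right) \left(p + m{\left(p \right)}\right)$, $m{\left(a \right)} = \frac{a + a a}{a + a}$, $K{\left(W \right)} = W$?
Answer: $19$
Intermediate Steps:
$m{\left(a \right)} = \frac{a + a^{2}}{2 a}$
$Y{\left(p \right)} = - \frac{2}{9} + \frac{\left(1 + p\right) \left(\frac{1}{2} + \frac{3 p}{2}\right)}{9}$ ($Y{\left(p \right)} = - \frac{2}{9} + \frac{\left(p + 1\right) \left(p + \left(\frac{1}{2} + \frac{p}{2}\right)\right)}{9} = - \frac{2}{9} + \frac{\left(1 + p\right) \left(\frac{1}{2} + \frac{3 p}{2}\right)}{9}$)
$l{\left(b,v \right)} = - 2 b v$
$\left(l{\left(Y{\left(3 \right)},7 \right)} + 47\right) 1 = \left(\left(-2\right) \left(- \frac{1}{6} + \frac{3^{2}}{6} + \frac{2}{9} \cdot 3\right) 7 + 47\right) 1 = \left(\left(-2\right) \left(- \frac{1}{6} + \frac{1}{6} \cdot 9 + \frac{2}{3}\right) 7 + 47\right) 1 = \left(\left(-2\right) \left(- \frac{1}{6} + \frac{3}{2} + \frac{2}{3}\right) 7 + 47\right) 1 = \left(\left(-2\right) 2 \cdot 7 + 47\right) 1 = \left(-28 + 47\right) 1 = 19 \cdot 1 = 19$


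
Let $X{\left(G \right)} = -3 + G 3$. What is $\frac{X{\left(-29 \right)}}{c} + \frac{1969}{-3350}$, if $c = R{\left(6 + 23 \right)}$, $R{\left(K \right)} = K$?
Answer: $- \frac{358601}{97150} \approx -3.6912$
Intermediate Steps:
$c = 29$ ($c = 6 + 23 = 29$)
$X{\left(G \right)} = -3 + 3 G$
$\frac{X{\left(-29 \right)}}{c} + \frac{1969}{-3350} = \frac{-3 + 3 \left(-29\right)}{29} + \frac{1969}{-3350} = \left(-3 - 87\right) \frac{1}{29} + 1969 \left(- \frac{1}{3350}\right) = \left(-90\right) \frac{1}{29} - \frac{1969}{3350} = - \frac{90}{29} - \frac{1969}{3350} = - \frac{358601}{97150}$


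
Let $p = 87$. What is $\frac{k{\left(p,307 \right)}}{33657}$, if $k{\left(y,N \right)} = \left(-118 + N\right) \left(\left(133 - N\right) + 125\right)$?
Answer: $- \frac{3087}{11219} \approx -0.27516$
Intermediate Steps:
$k{\left(y,N \right)} = \left(-118 + N\right) \left(258 - N\right)$
$\frac{k{\left(p,307 \right)}}{33657} = \frac{-30444 - 307^{2} + 376 \cdot 307}{33657} = \left(-30444 - 94249 + 115432\right) \frac{1}{33657} = \left(-9261\right) \frac{1}{33657} = - \frac{3087}{11219}$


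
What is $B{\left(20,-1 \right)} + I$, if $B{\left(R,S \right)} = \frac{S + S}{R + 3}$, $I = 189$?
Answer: $\frac{4345}{23} \approx 188.91$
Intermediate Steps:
$B{\left(R,S \right)} = \frac{2 S}{3 + R}$
$B{\left(20,-1 \right)} + I = 2 \left(-1\right) \frac{1}{3 + 20} + 189 = 2 \left(-1\right) \frac{1}{23} + 189 = - \frac{2}{23} + 189 = \frac{4345}{23}$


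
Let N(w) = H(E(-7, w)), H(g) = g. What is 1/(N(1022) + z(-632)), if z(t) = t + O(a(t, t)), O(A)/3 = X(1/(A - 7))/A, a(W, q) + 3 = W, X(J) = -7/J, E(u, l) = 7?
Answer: -635/410357 ≈ -0.0015474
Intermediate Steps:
a(W, q) = -3 + W
O(A) = 3*(49 - 7*A)/A (O(A) = 3*((-(-49 + 7*A))/A) = 3*((-7*(-7 + A))/A) = 3*((49 - 7*A)/A) = 3*(49 - 7*A)/A)
N(w) = 7
z(t) = -21 + t + 147/(-3 + t) (z(t) = t + (-21 + 147/(-3 + t)) = -21 + t + 147/(-3 + t))
1/(N(1022) + z(-632)) = 1/(7 + (210 + (-632)² - 24*(-632))/(-3 - 632)) = 1/(7 + (210 + 399424 + 15168)/(-635)) = 1/(7 - 1/635*414802) = 1/(7 - 414802/635) = 1/(-410357/635) = -635/410357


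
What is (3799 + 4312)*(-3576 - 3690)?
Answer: -58934526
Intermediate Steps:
(3799 + 4312)*(-3576 - 3690) = 8111*(-7266) = -58934526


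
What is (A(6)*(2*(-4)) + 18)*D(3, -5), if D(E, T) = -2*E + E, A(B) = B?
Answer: 90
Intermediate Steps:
D(E, T) = -E
(A(6)*(2*(-4)) + 18)*D(3, -5) = (6*(2*(-4)) + 18)*(-1*3) = (6*(-8) + 18)*(-3) = (-48 + 18)*(-3) = -30*(-3) = 90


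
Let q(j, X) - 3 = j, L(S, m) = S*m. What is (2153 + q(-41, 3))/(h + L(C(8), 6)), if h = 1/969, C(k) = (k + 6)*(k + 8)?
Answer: 2049435/1302337 ≈ 1.5737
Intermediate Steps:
C(k) = (6 + k)*(8 + k)
h = 1/969 ≈ 0.0010320
q(j, X) = 3 + j
(2153 + q(-41, 3))/(h + L(C(8), 6)) = (2153 + (3 - 41))/(1/969 + (48 + 8² + 14*8)*6) = (2153 - 38)/(1/969 + (48 + 64 + 112)*6) = 2115/(1/969 + 224*6) = 2115/(1/969 + 1344) = 2115/(1302337/969) = 2115*(969/1302337) = 2049435/1302337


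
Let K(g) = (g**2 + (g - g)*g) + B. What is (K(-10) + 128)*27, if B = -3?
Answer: 6075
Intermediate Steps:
K(g) = -3 + g**2 (K(g) = (g**2 + (g - g)*g) - 3 = (g**2 + 0*g) - 3 = (g**2 + 0) - 3 = g**2 - 3 = -3 + g**2)
(K(-10) + 128)*27 = ((-3 + (-10)**2) + 128)*27 = ((-3 + 100) + 128)*27 = (97 + 128)*27 = 225*27 = 6075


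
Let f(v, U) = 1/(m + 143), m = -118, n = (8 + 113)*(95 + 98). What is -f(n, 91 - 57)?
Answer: -1/25 ≈ -0.040000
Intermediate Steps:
n = 23353 (n = 121*193 = 23353)
f(v, U) = 1/25 (f(v, U) = 1/(-118 + 143) = 1/25)
-f(n, 91 - 57) = -1*1/25 = -1/25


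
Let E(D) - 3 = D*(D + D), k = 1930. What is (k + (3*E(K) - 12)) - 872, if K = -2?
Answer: 1079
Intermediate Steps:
E(D) = 3 + 2*D**2 (E(D) = 3 + D*(D + D) = 3 + D*(2*D) = 3 + 2*D**2)
(k + (3*E(K) - 12)) - 872 = (1930 + (3*(3 + 2*(-2)**2) - 12)) - 872 = (1930 + (3*(3 + 2*4) - 12)) - 872 = (1930 + (3*(3 + 8) - 12)) - 872 = (1930 + (3*11 - 12)) - 872 = (1930 + (33 - 12)) - 872 = (1930 + 21) - 872 = 1951 - 872 = 1079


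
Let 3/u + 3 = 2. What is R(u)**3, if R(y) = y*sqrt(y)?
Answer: 81*I*sqrt(3) ≈ 140.3*I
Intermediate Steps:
u = -3 (u = 3/(-3 + 2) = 3/(-1) = 3*(-1) = -3)
R(y) = y**(3/2)
R(u)**3 = ((-3)**(3/2))**3 = (-3*I*sqrt(3))**3 = 81*I*sqrt(3)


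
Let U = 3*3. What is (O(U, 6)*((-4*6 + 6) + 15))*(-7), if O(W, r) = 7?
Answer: 147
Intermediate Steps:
U = 9
(O(U, 6)*((-4*6 + 6) + 15))*(-7) = (7*((-4*6 + 6) + 15))*(-7) = (7*((-24 + 6) + 15))*(-7) = (7*(-18 + 15))*(-7) = (7*(-3))*(-7) = -21*(-7) = 147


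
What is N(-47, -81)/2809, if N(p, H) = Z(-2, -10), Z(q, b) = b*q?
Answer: 20/2809 ≈ 0.0071200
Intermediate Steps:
N(p, H) = 20 (N(p, H) = -10*(-2) = 20)
N(-47, -81)/2809 = 20/2809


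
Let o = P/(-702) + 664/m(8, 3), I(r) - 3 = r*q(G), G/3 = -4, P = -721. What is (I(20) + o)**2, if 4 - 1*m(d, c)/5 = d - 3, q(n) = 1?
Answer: 145765894849/12320100 ≈ 11832.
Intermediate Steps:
G = -12 (G = 3*(-4) = -12)
I(r) = 3 + r (I(r) = 3 + r*1 = 3 + r)
m(d, c) = 35 - 5*d (m(d, c) = 20 - 5*(d - 3) = 20 - 5*(-3 + d) = 20 + (15 - 5*d) = 35 - 5*d)
o = -462523/3510 (o = -721/(-702) + 664/(35 - 5*8) = -721*(-1/702) + 664/(35 - 40) = 721/702 + 664/(-5) = 721/702 + 664*(-1/5) = 721/702 - 664/5 = -462523/3510 ≈ -131.77)
(I(20) + o)**2 = ((3 + 20) - 462523/3510)**2 = (23 - 462523/3510)**2 = (-381793/3510)**2 = 145765894849/12320100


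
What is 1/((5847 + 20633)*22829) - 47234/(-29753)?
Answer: 28553516059033/17986043155760 ≈ 1.5875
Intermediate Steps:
1/((5847 + 20633)*22829) - 47234/(-29753) = (1/22829)/26480 - 47234*(-1/29753) = (1/26480)*(1/22829) + 47234/29753 = 1/604511920 + 47234/29753 = 28553516059033/17986043155760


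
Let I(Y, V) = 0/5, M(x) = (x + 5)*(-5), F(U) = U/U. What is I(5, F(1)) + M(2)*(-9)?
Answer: 315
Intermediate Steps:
F(U) = 1
M(x) = -25 - 5*x (M(x) = (5 + x)*(-5) = -25 - 5*x)
I(Y, V) = 0 (I(Y, V) = 0*(⅕) = 0)
I(5, F(1)) + M(2)*(-9) = 0 + (-25 - 5*2)*(-9) = 0 + (-25 - 10)*(-9) = 0 - 35*(-9) = 0 + 315 = 315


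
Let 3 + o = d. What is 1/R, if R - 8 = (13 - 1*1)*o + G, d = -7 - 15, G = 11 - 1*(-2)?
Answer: -1/279 ≈ -0.0035842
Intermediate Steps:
G = 13 (G = 11 + 2 = 13)
d = -22
o = -25 (o = -3 - 22 = -25)
R = -279 (R = 8 + ((13 - 1*1)*(-25) + 13) = 8 + ((13 - 1)*(-25) + 13) = 8 + (12*(-25) + 13) = 8 + (-300 + 13) = 8 - 287 = -279)
1/R = 1/(-279) = -1/279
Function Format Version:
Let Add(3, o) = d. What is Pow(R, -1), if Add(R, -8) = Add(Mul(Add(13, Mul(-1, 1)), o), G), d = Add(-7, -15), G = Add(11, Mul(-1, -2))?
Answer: Rational(-1, 279) ≈ -0.0035842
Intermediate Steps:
G = 13 (G = Add(11, 2) = 13)
d = -22
o = -25 (o = Add(-3, -22) = -25)
R = -279 (R = Add(8, Add(Mul(Add(13, Mul(-1, 1)), -25), 13)) = Add(8, Add(Mul(Add(13, -1), -25), 13)) = Add(8, Add(Mul(12, -25), 13)) = Add(8, Add(-300, 13)) = Add(8, -287) = -279)
Pow(R, -1) = Pow(-279, -1) = Rational(-1, 279)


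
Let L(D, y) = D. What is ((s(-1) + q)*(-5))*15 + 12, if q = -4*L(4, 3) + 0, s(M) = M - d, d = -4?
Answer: 987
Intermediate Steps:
s(M) = 4 + M (s(M) = M - 1*(-4) = M + 4 = 4 + M)
q = -16 (q = -4*4 + 0 = -16 + 0 = -16)
((s(-1) + q)*(-5))*15 + 12 = (((4 - 1) - 16)*(-5))*15 + 12 = ((3 - 16)*(-5))*15 + 12 = -13*(-5)*15 + 12 = 65*15 + 12 = 975 + 12 = 987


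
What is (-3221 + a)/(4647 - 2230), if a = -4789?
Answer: -8010/2417 ≈ -3.3140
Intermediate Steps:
(-3221 + a)/(4647 - 2230) = (-3221 - 4789)/(4647 - 2230) = -8010/2417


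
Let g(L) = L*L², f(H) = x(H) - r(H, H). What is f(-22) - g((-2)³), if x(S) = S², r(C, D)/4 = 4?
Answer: 980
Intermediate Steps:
r(C, D) = 16 (r(C, D) = 4*4 = 16)
f(H) = -16 + H² (f(H) = H² - 1*16 = H² - 16 = -16 + H²)
g(L) = L³
f(-22) - g((-2)³) = (-16 + (-22)²) - ((-2)³)³ = (-16 + 484) - 1*(-8)³ = 468 - 1*(-512) = 468 + 512 = 980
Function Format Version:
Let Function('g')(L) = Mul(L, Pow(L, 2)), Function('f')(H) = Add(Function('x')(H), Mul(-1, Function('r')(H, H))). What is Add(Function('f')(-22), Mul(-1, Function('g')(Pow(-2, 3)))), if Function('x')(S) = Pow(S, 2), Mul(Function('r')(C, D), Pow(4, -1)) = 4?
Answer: 980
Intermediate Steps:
Function('r')(C, D) = 16 (Function('r')(C, D) = Mul(4, 4) = 16)
Function('f')(H) = Add(-16, Pow(H, 2)) (Function('f')(H) = Add(Pow(H, 2), Mul(-1, 16)) = Add(Pow(H, 2), -16) = Add(-16, Pow(H, 2)))
Function('g')(L) = Pow(L, 3)
Add(Function('f')(-22), Mul(-1, Function('g')(Pow(-2, 3)))) = Add(Add(-16, Pow(-22, 2)), Mul(-1, Pow(Pow(-2, 3), 3))) = Add(Add(-16, 484), Mul(-1, Pow(-8, 3))) = Add(468, Mul(-1, -512)) = Add(468, 512) = 980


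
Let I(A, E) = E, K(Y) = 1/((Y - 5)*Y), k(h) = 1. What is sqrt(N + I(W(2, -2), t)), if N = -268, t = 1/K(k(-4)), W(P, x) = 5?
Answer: 4*I*sqrt(17) ≈ 16.492*I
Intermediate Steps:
K(Y) = 1/(Y*(-5 + Y)) (K(Y) = 1/((-5 + Y)*Y) = 1/(Y*(-5 + Y)))
t = -4 (t = 1/(1/(1*(-5 + 1))) = 1/(1/(-4)) = 1/(1*(-1/4)) = 1/(-1/4) = -4)
sqrt(N + I(W(2, -2), t)) = sqrt(-268 - 4) = sqrt(-272) = 4*I*sqrt(17)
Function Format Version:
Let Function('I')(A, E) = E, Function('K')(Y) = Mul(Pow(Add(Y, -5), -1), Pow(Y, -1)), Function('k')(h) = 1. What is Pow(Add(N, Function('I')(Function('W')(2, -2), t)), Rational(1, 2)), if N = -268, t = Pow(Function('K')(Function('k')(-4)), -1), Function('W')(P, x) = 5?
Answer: Mul(4, I, Pow(17, Rational(1, 2))) ≈ Mul(16.492, I)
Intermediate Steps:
Function('K')(Y) = Mul(Pow(Y, -1), Pow(Add(-5, Y), -1)) (Function('K')(Y) = Mul(Pow(Add(-5, Y), -1), Pow(Y, -1)) = Mul(Pow(Y, -1), Pow(Add(-5, Y), -1)))
t = -4 (t = Pow(Mul(Pow(1, -1), Pow(Add(-5, 1), -1)), -1) = Pow(Mul(1, Pow(-4, -1)), -1) = Pow(Mul(1, Rational(-1, 4)), -1) = Pow(Rational(-1, 4), -1) = -4)
Pow(Add(N, Function('I')(Function('W')(2, -2), t)), Rational(1, 2)) = Pow(Add(-268, -4), Rational(1, 2)) = Pow(-272, Rational(1, 2)) = Mul(4, I, Pow(17, Rational(1, 2)))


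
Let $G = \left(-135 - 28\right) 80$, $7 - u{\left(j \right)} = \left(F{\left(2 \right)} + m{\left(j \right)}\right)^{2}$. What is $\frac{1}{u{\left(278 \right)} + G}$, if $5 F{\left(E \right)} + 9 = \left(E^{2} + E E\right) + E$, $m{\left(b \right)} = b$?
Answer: $- \frac{25}{2260706} \approx -1.1058 \cdot 10^{-5}$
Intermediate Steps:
$F{\left(E \right)} = - \frac{9}{5} + \frac{E}{5} + \frac{2 E^{2}}{5}$ ($F{\left(E \right)} = - \frac{9}{5} + \frac{\left(E^{2} + E E\right) + E}{5} = - \frac{9}{5} + \frac{\left(E^{2} + E^{2}\right) + E}{5} = - \frac{9}{5} + \frac{2 E^{2} + E}{5} = - \frac{9}{5} + \frac{E + 2 E^{2}}{5} = - \frac{9}{5} + \left(\frac{E}{5} + \frac{2 E^{2}}{5}\right) = - \frac{9}{5} + \frac{E}{5} + \frac{2 E^{2}}{5}$)
$u{\left(j \right)} = 7 - \left(\frac{1}{5} + j\right)^{2}$ ($u{\left(j \right)} = 7 - \left(\left(- \frac{9}{5} + \frac{1}{5} \cdot 2 + \frac{2 \cdot 2^{2}}{5}\right) + j\right)^{2} = 7 - \left(\left(- \frac{9}{5} + \frac{2}{5} + \frac{2}{5} \cdot 4\right) + j\right)^{2} = 7 - \left(\left(- \frac{9}{5} + \frac{2}{5} + \frac{8}{5}\right) + j\right)^{2} = 7 - \left(\frac{1}{5} + j\right)^{2}$)
$G = -13040$ ($G = \left(-163\right) 80 = -13040$)
$\frac{1}{u{\left(278 \right)} + G} = \frac{1}{\left(7 - \frac{\left(1 + 5 \cdot 278\right)^{2}}{25}\right) - 13040} = \frac{1}{\left(7 - \frac{\left(1 + 1390\right)^{2}}{25}\right) - 13040} = \frac{1}{\left(7 - \frac{1391^{2}}{25}\right) - 13040} = \frac{1}{\left(7 - \frac{1934881}{25}\right) - 13040} = \frac{1}{- \frac{1934706}{25} - 13040} = \frac{1}{- \frac{2260706}{25}} = - \frac{25}{2260706}$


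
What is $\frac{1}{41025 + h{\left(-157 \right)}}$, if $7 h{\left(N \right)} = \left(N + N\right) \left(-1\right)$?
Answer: $\frac{7}{287489} \approx 2.4349 \cdot 10^{-5}$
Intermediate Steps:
$h{\left(N \right)} = - \frac{2 N}{7}$ ($h{\left(N \right)} = \frac{\left(N + N\right) \left(-1\right)}{7} = \frac{2 N \left(-1\right)}{7} = \frac{\left(-2\right) N}{7} = - \frac{2 N}{7}$)
$\frac{1}{41025 + h{\left(-157 \right)}} = \frac{1}{41025 - - \frac{314}{7}} = \frac{1}{41025 + \frac{314}{7}} = \frac{1}{\frac{287489}{7}} = \frac{7}{287489}$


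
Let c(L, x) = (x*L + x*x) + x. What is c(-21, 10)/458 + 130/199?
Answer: 19820/45571 ≈ 0.43493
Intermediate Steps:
c(L, x) = x + x² + L*x (c(L, x) = (L*x + x²) + x = (x² + L*x) + x = x + x² + L*x)
c(-21, 10)/458 + 130/199 = (10*(1 - 21 + 10))/458 + 130/199 = (10*(-10))*(1/458) + 130*(1/199) = -100*1/458 + 130/199 = -50/229 + 130/199 = 19820/45571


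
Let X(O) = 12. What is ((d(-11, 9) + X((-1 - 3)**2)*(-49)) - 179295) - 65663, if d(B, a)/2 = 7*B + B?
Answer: -245722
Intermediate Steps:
d(B, a) = 16*B (d(B, a) = 2*(7*B + B) = 2*(8*B) = 16*B)
((d(-11, 9) + X((-1 - 3)**2)*(-49)) - 179295) - 65663 = ((16*(-11) + 12*(-49)) - 179295) - 65663 = ((-176 - 588) - 179295) - 65663 = (-764 - 179295) - 65663 = -180059 - 65663 = -245722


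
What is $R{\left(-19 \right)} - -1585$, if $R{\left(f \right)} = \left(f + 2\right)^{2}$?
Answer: $1874$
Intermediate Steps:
$R{\left(f \right)} = \left(2 + f\right)^{2}$
$R{\left(-19 \right)} - -1585 = \left(2 - 19\right)^{2} - -1585 = \left(-17\right)^{2} + 1585 = 289 + 1585 = 1874$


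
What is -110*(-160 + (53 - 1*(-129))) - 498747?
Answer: -501167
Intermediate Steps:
-110*(-160 + (53 - 1*(-129))) - 498747 = -110*(-160 + (53 + 129)) - 498747 = -110*(-160 + 182) - 498747 = -110*22 - 498747 = -2420 - 498747 = -501167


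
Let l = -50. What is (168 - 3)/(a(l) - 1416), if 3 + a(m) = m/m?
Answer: -165/1418 ≈ -0.11636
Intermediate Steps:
a(m) = -2 (a(m) = -3 + m/m = -3 + 1 = -2)
(168 - 3)/(a(l) - 1416) = (168 - 3)/(-2 - 1416) = 165/(-1418) = 165*(-1/1418) = -165/1418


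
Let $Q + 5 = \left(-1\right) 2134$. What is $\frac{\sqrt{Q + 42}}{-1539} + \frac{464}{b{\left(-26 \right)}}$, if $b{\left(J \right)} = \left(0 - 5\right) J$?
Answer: $\frac{232}{65} - \frac{i \sqrt{233}}{513} \approx 3.5692 - 0.029755 i$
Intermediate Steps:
$Q = -2139$ ($Q = -5 - 2134 = -2139$)
$b{\left(J \right)} = - 5 J$
$\frac{\sqrt{Q + 42}}{-1539} + \frac{464}{b{\left(-26 \right)}} = \frac{\sqrt{-2139 + 42}}{-1539} + \frac{464}{\left(-5\right) \left(-26\right)} = \sqrt{-2097} \left(- \frac{1}{1539}\right) + \frac{464}{130} = 3 i \sqrt{233} \left(- \frac{1}{1539}\right) + 464 \cdot \frac{1}{130} = - \frac{i \sqrt{233}}{513} + \frac{232}{65} = \frac{232}{65} - \frac{i \sqrt{233}}{513}$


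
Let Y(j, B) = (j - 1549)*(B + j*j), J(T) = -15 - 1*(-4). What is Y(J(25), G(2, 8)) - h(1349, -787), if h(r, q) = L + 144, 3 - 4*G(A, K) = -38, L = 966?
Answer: -205860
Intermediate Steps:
G(A, K) = 41/4 (G(A, K) = 3/4 - 1/4*(-38) = 3/4 + 19/2 = 41/4)
J(T) = -11 (J(T) = -15 + 4 = -11)
h(r, q) = 1110 (h(r, q) = 966 + 144 = 1110)
Y(j, B) = (-1549 + j)*(B + j**2)
Y(J(25), G(2, 8)) - h(1349, -787) = ((-11)**3 - 1549*41/4 - 1549*(-11)**2 + (41/4)*(-11)) - 1*1110 = (-1331 - 63509/4 - 1549*121 - 451/4) - 1110 = (-1331 - 63509/4 - 187429 - 451/4) - 1110 = -204750 - 1110 = -205860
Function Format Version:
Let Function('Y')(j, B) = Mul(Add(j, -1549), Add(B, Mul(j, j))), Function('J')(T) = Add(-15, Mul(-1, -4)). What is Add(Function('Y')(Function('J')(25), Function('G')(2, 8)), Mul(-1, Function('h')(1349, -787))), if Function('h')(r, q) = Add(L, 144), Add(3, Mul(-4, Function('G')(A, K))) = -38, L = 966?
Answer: -205860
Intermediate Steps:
Function('G')(A, K) = Rational(41, 4) (Function('G')(A, K) = Add(Rational(3, 4), Mul(Rational(-1, 4), -38)) = Add(Rational(3, 4), Rational(19, 2)) = Rational(41, 4))
Function('J')(T) = -11 (Function('J')(T) = Add(-15, 4) = -11)
Function('h')(r, q) = 1110 (Function('h')(r, q) = Add(966, 144) = 1110)
Function('Y')(j, B) = Mul(Add(-1549, j), Add(B, Pow(j, 2)))
Add(Function('Y')(Function('J')(25), Function('G')(2, 8)), Mul(-1, Function('h')(1349, -787))) = Add(Add(Pow(-11, 3), Mul(-1549, Rational(41, 4)), Mul(-1549, Pow(-11, 2)), Mul(Rational(41, 4), -11)), Mul(-1, 1110)) = Add(Add(-1331, Rational(-63509, 4), Mul(-1549, 121), Rational(-451, 4)), -1110) = Add(Add(-1331, Rational(-63509, 4), -187429, Rational(-451, 4)), -1110) = Add(-204750, -1110) = -205860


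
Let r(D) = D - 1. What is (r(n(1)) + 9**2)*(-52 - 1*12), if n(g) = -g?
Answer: -5056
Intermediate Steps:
r(D) = -1 + D
(r(n(1)) + 9**2)*(-52 - 1*12) = ((-1 - 1*1) + 9**2)*(-52 - 1*12) = ((-1 - 1) + 81)*(-52 - 12) = (-2 + 81)*(-64) = 79*(-64) = -5056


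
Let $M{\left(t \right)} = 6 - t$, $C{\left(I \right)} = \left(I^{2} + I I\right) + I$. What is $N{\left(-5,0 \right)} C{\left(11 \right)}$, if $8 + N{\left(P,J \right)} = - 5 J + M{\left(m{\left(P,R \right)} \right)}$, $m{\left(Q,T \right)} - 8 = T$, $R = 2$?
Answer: $-3036$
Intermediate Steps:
$m{\left(Q,T \right)} = 8 + T$
$C{\left(I \right)} = I + 2 I^{2}$ ($C{\left(I \right)} = \left(I^{2} + I^{2}\right) + I = 2 I^{2} + I = I + 2 I^{2}$)
$N{\left(P,J \right)} = -12 - 5 J$ ($N{\left(P,J \right)} = -8 - \left(4 + 5 J\right) = -12 - 5 J$)
$N{\left(-5,0 \right)} C{\left(11 \right)} = \left(-12 - 0\right) 11 \left(1 + 2 \cdot 11\right) = \left(-12 + 0\right) 11 \left(1 + 22\right) = - 12 \cdot 11 \cdot 23 = \left(-12\right) 253 = -3036$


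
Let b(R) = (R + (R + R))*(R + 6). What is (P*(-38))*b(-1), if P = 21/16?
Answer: 5985/8 ≈ 748.13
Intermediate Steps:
b(R) = 3*R*(6 + R) (b(R) = (R + 2*R)*(6 + R) = (3*R)*(6 + R) = 3*R*(6 + R))
P = 21/16 (P = 21*(1/16) = 21/16 ≈ 1.3125)
(P*(-38))*b(-1) = ((21/16)*(-38))*(3*(-1)*(6 - 1)) = -1197*(-1)*5/8 = -399/8*(-15) = 5985/8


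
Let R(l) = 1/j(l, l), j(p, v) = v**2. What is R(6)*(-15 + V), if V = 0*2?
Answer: -5/12 ≈ -0.41667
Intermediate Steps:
V = 0
R(l) = l**(-2) (R(l) = 1/(l**2) = l**(-2))
R(6)*(-15 + V) = (-15 + 0)/6**2 = (1/36)*(-15) = -5/12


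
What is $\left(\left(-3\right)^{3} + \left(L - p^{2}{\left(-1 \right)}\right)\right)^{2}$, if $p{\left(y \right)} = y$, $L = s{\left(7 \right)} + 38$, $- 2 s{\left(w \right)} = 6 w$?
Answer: $121$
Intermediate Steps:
$s{\left(w \right)} = - 3 w$ ($s{\left(w \right)} = - \frac{6 w}{2} = - 3 w$)
$L = 17$ ($L = \left(-3\right) 7 + 38 = -21 + 38 = 17$)
$\left(\left(-3\right)^{3} + \left(L - p^{2}{\left(-1 \right)}\right)\right)^{2} = \left(\left(-3\right)^{3} + \left(17 - \left(-1\right)^{2}\right)\right)^{2} = \left(-27 + \left(17 - 1\right)\right)^{2} = \left(-27 + 16\right)^{2} = \left(-11\right)^{2} = 121$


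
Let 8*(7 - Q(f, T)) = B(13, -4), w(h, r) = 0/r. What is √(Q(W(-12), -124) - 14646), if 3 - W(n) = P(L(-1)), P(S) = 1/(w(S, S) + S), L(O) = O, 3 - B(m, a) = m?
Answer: I*√58551/2 ≈ 120.99*I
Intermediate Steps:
B(m, a) = 3 - m
w(h, r) = 0
P(S) = 1/S (P(S) = 1/(0 + S) = 1/S)
W(n) = 4 (W(n) = 3 - 1/(-1) = 3 - 1*(-1) = 3 + 1 = 4)
Q(f, T) = 33/4 (Q(f, T) = 7 - (3 - 1*13)/8 = 7 - (3 - 13)/8 = 7 - ⅛*(-10) = 7 + 5/4 = 33/4)
√(Q(W(-12), -124) - 14646) = √(33/4 - 14646) = √(-58551/4) = I*√58551/2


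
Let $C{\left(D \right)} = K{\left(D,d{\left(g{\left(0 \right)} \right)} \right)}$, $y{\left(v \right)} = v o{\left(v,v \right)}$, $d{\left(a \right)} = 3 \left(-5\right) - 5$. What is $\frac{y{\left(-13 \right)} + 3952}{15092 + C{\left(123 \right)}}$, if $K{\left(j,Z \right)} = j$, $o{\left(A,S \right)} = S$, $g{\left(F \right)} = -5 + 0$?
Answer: $\frac{4121}{15215} \approx 0.27085$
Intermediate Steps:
$g{\left(F \right)} = -5$
$d{\left(a \right)} = -20$ ($d{\left(a \right)} = -15 - 5 = -20$)
$y{\left(v \right)} = v^{2}$ ($y{\left(v \right)} = v v = v^{2}$)
$C{\left(D \right)} = D$
$\frac{y{\left(-13 \right)} + 3952}{15092 + C{\left(123 \right)}} = \frac{\left(-13\right)^{2} + 3952}{15092 + 123} = \frac{169 + 3952}{15215} = 4121 \cdot \frac{1}{15215} = \frac{4121}{15215}$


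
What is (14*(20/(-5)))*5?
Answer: -280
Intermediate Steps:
(14*(20/(-5)))*5 = (14*(20*(-⅕)))*5 = (14*(-4))*5 = -56*5 = -280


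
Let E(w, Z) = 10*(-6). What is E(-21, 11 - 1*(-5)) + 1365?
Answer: 1305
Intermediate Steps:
E(w, Z) = -60
E(-21, 11 - 1*(-5)) + 1365 = -60 + 1365 = 1305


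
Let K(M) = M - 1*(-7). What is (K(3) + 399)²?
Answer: 167281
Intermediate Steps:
K(M) = 7 + M (K(M) = M + 7 = 7 + M)
(K(3) + 399)² = ((7 + 3) + 399)² = (10 + 399)² = 409² = 167281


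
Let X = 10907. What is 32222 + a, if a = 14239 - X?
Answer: 35554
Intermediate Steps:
a = 3332 (a = 14239 - 1*10907 = 14239 - 10907 = 3332)
32222 + a = 32222 + 3332 = 35554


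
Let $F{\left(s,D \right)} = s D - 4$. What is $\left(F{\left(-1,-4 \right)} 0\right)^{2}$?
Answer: $0$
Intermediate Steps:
$F{\left(s,D \right)} = -4 + D s$ ($F{\left(s,D \right)} = D s - 4 = -4 + D s$)
$\left(F{\left(-1,-4 \right)} 0\right)^{2} = \left(\left(-4 - -4\right) 0\right)^{2} = \left(\left(-4 + 4\right) 0\right)^{2} = \left(0 \cdot 0\right)^{2} = 0^{2} = 0$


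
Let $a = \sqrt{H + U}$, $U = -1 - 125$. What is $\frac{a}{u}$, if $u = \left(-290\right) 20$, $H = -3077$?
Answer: $- \frac{i \sqrt{3203}}{5800} \approx - 0.0097578 i$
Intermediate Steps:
$U = -126$ ($U = -1 - 125 = -126$)
$u = -5800$
$a = i \sqrt{3203}$ ($a = \sqrt{-3077 - 126} = \sqrt{-3203} = i \sqrt{3203} \approx 56.595 i$)
$\frac{a}{u} = \frac{i \sqrt{3203}}{-5800} = i \sqrt{3203} \left(- \frac{1}{5800}\right) = - \frac{i \sqrt{3203}}{5800}$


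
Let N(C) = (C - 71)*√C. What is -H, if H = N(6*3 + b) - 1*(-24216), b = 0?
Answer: -24216 + 159*√2 ≈ -23991.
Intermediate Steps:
N(C) = √C*(-71 + C) (N(C) = (-71 + C)*√C = √C*(-71 + C))
H = 24216 - 159*√2 (H = √(6*3 + 0)*(-71 + (6*3 + 0)) - 1*(-24216) = √(18 + 0)*(-71 + (18 + 0)) + 24216 = √18*(-71 + 18) + 24216 = (3*√2)*(-53) + 24216 = -159*√2 + 24216 = 24216 - 159*√2 ≈ 23991.)
-H = -(24216 - 159*√2) = -24216 + 159*√2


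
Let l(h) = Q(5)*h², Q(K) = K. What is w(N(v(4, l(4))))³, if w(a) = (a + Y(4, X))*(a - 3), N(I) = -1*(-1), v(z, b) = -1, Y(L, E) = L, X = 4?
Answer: -1000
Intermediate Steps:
l(h) = 5*h²
N(I) = 1
w(a) = (-3 + a)*(4 + a) (w(a) = (a + 4)*(a - 3) = (4 + a)*(-3 + a) = (-3 + a)*(4 + a))
w(N(v(4, l(4))))³ = (-12 + 1 + 1²)³ = (-12 + 1 + 1)³ = (-10)³ = -1000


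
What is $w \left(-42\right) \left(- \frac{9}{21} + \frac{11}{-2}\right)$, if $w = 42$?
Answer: $10458$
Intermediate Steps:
$w \left(-42\right) \left(- \frac{9}{21} + \frac{11}{-2}\right) = 42 \left(-42\right) \left(- \frac{9}{21} + \frac{11}{-2}\right) = - 1764 \left(\left(-9\right) \frac{1}{21} + 11 \left(- \frac{1}{2}\right)\right) = - 1764 \left(- \frac{3}{7} - \frac{11}{2}\right) = \left(-1764\right) \left(- \frac{83}{14}\right) = 10458$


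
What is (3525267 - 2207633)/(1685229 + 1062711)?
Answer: 658817/1373970 ≈ 0.47950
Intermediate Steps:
(3525267 - 2207633)/(1685229 + 1062711) = 1317634/2747940 = 1317634*(1/2747940) = 658817/1373970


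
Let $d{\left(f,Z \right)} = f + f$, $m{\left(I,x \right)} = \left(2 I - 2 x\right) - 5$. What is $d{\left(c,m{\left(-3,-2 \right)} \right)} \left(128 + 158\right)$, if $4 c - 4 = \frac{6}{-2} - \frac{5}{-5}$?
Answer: $286$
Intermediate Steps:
$m{\left(I,x \right)} = -5 - 2 x + 2 I$ ($m{\left(I,x \right)} = \left(- 2 x + 2 I\right) - 5 = -5 - 2 x + 2 I$)
$c = \frac{1}{2}$ ($c = 1 + \frac{\frac{6}{-2} - \frac{5}{-5}}{4} = 1 + \frac{6 \left(- \frac{1}{2}\right) - -1}{4} = 1 + \frac{-3 + 1}{4} = 1 + \frac{1}{4} \left(-2\right) = 1 - \frac{1}{2} = \frac{1}{2} \approx 0.5$)
$d{\left(f,Z \right)} = 2 f$
$d{\left(c,m{\left(-3,-2 \right)} \right)} \left(128 + 158\right) = 2 \cdot \frac{1}{2} \left(128 + 158\right) = 1 \cdot 286 = 286$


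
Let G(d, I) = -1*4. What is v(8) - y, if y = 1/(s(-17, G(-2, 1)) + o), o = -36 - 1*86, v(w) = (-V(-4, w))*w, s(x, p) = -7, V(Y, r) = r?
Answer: -8255/129 ≈ -63.992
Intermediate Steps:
G(d, I) = -4
v(w) = -w**2 (v(w) = (-w)*w = -w**2)
o = -122 (o = -36 - 86 = -122)
y = -1/129 (y = 1/(-7 - 122) = 1/(-129) = -1/129 ≈ -0.0077519)
v(8) - y = -1*8**2 - 1*(-1/129) = -1*64 + 1/129 = -64 + 1/129 = -8255/129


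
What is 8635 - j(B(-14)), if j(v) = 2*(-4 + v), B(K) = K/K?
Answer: 8641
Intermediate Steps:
B(K) = 1
j(v) = -8 + 2*v
8635 - j(B(-14)) = 8635 - (-8 + 2*1) = 8635 - (-8 + 2) = 8635 - 1*(-6) = 8635 + 6 = 8641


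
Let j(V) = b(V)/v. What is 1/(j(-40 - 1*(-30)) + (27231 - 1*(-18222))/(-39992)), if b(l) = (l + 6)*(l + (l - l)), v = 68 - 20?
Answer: -119976/36379 ≈ -3.2979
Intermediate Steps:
v = 48
b(l) = l*(6 + l) (b(l) = (6 + l)*(l + 0) = (6 + l)*l = l*(6 + l))
j(V) = V*(6 + V)/48 (j(V) = (V*(6 + V))/48 = (V*(6 + V))*(1/48) = V*(6 + V)/48)
1/(j(-40 - 1*(-30)) + (27231 - 1*(-18222))/(-39992)) = 1/((-40 - 1*(-30))*(6 + (-40 - 1*(-30)))/48 + (27231 - 1*(-18222))/(-39992)) = 1/((-40 + 30)*(6 + (-40 + 30))/48 + (27231 + 18222)*(-1/39992)) = 1/((1/48)*(-10)*(6 - 10) + 45453*(-1/39992)) = 1/((1/48)*(-10)*(-4) - 45453/39992) = 1/(⅚ - 45453/39992) = 1/(-36379/119976) = -119976/36379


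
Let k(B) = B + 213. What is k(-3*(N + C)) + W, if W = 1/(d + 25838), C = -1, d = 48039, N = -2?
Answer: 16400695/73877 ≈ 222.00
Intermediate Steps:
k(B) = 213 + B
W = 1/73877 (W = 1/(48039 + 25838) = 1/73877 ≈ 1.3536e-5)
k(-3*(N + C)) + W = (213 - 3*(-2 - 1)) + 1/73877 = (213 - 3*(-3)) + 1/73877 = (213 + 9) + 1/73877 = 222 + 1/73877 = 16400695/73877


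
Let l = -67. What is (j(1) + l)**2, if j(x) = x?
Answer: 4356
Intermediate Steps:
(j(1) + l)**2 = (1 - 67)**2 = (-66)**2 = 4356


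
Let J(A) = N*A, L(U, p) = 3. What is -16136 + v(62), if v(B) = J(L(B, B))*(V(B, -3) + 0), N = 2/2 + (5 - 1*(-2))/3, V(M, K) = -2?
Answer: -16156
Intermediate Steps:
N = 10/3 (N = 2*(½) + (5 + 2)*(⅓) = 1 + 7*(⅓) = 1 + 7/3 = 10/3 ≈ 3.3333)
J(A) = 10*A/3
v(B) = -20 (v(B) = ((10/3)*3)*(-2 + 0) = 10*(-2) = -20)
-16136 + v(62) = -16136 - 20 = -16156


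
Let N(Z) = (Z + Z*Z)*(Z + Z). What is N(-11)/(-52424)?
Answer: 605/13106 ≈ 0.046162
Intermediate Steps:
N(Z) = 2*Z*(Z + Z²) (N(Z) = (Z + Z²)*(2*Z) = 2*Z*(Z + Z²))
N(-11)/(-52424) = (2*(-11)²*(1 - 11))/(-52424) = (2*121*(-10))*(-1/52424) = -2420*(-1/52424) = 605/13106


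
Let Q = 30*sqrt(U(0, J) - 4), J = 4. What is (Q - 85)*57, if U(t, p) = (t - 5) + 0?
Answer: -4845 + 5130*I ≈ -4845.0 + 5130.0*I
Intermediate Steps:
U(t, p) = -5 + t (U(t, p) = (-5 + t) + 0 = -5 + t)
Q = 90*I (Q = 30*sqrt((-5 + 0) - 4) = 30*sqrt(-5 - 4) = 30*sqrt(-9) = 30*(3*I) = 90*I ≈ 90.0*I)
(Q - 85)*57 = (90*I - 85)*57 = (-85 + 90*I)*57 = -4845 + 5130*I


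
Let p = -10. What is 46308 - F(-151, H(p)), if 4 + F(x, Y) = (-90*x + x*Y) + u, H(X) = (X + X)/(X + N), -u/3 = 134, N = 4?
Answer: 100882/3 ≈ 33627.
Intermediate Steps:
u = -402 (u = -3*134 = -402)
H(X) = 2*X/(4 + X) (H(X) = (X + X)/(X + 4) = (2*X)/(4 + X) = 2*X/(4 + X))
F(x, Y) = -406 - 90*x + Y*x (F(x, Y) = -4 + ((-90*x + x*Y) - 402) = -4 + ((-90*x + Y*x) - 402) = -4 + (-402 - 90*x + Y*x) = -406 - 90*x + Y*x)
46308 - F(-151, H(p)) = 46308 - (-406 - 90*(-151) + (2*(-10)/(4 - 10))*(-151)) = 46308 - (-406 + 13590 + (2*(-10)/(-6))*(-151)) = 46308 - (-406 + 13590 + (2*(-10)*(-1/6))*(-151)) = 46308 - (-406 + 13590 + (10/3)*(-151)) = 46308 - (-406 + 13590 - 1510/3) = 46308 - 1*38042/3 = 46308 - 38042/3 = 100882/3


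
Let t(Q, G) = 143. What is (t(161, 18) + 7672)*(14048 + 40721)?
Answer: 428019735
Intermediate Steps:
(t(161, 18) + 7672)*(14048 + 40721) = (143 + 7672)*(14048 + 40721) = 7815*54769 = 428019735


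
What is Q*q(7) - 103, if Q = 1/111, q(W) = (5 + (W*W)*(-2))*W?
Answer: -4028/37 ≈ -108.86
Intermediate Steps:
q(W) = W*(5 - 2*W²) (q(W) = (5 + W²*(-2))*W = (5 - 2*W²)*W = W*(5 - 2*W²))
Q = 1/111 ≈ 0.0090090
Q*q(7) - 103 = (7*(5 - 2*7²))/111 - 103 = (7*(5 - 2*49))/111 - 103 = (7*(5 - 98))/111 - 103 = (7*(-93))/111 - 103 = (1/111)*(-651) - 103 = -217/37 - 103 = -4028/37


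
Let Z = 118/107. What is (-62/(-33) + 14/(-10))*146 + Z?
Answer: 1253608/17655 ≈ 71.006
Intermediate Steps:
Z = 118/107 (Z = 118*(1/107) = 118/107 ≈ 1.1028)
(-62/(-33) + 14/(-10))*146 + Z = (-62/(-33) + 14/(-10))*146 + 118/107 = (-62*(-1/33) + 14*(-⅒))*146 + 118/107 = (62/33 - 7/5)*146 + 118/107 = (79/165)*146 + 118/107 = 11534/165 + 118/107 = 1253608/17655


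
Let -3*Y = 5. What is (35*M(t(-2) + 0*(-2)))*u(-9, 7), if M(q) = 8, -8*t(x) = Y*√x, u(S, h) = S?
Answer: -2520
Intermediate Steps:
Y = -5/3 (Y = -⅓*5 = -5/3 ≈ -1.6667)
t(x) = 5*√x/24 (t(x) = -(-5)*√x/24 = 5*√x/24)
(35*M(t(-2) + 0*(-2)))*u(-9, 7) = (35*8)*(-9) = 280*(-9) = -2520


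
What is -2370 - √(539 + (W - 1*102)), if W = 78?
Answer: -2370 - √515 ≈ -2392.7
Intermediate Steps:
-2370 - √(539 + (W - 1*102)) = -2370 - √(539 + (78 - 1*102)) = -2370 - √(539 + (78 - 102)) = -2370 - √(539 - 24) = -2370 - √515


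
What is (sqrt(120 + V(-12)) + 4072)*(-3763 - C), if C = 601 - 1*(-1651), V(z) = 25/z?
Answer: -24493080 - 2005*sqrt(4245)/2 ≈ -2.4558e+7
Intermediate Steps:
C = 2252 (C = 601 + 1651 = 2252)
(sqrt(120 + V(-12)) + 4072)*(-3763 - C) = (sqrt(120 + 25/(-12)) + 4072)*(-3763 - 1*2252) = (sqrt(120 + 25*(-1/12)) + 4072)*(-3763 - 2252) = (sqrt(120 - 25/12) + 4072)*(-6015) = (sqrt(1415/12) + 4072)*(-6015) = (sqrt(4245)/6 + 4072)*(-6015) = (4072 + sqrt(4245)/6)*(-6015) = -24493080 - 2005*sqrt(4245)/2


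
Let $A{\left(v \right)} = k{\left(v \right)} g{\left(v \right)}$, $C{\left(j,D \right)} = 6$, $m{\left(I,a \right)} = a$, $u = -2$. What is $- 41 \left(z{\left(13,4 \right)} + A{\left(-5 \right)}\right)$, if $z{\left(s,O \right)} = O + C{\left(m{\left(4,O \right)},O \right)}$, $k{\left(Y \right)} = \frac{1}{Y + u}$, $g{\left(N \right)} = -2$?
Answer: $- \frac{2952}{7} \approx -421.71$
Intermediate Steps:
$k{\left(Y \right)} = \frac{1}{-2 + Y}$ ($k{\left(Y \right)} = \frac{1}{Y - 2} = \frac{1}{-2 + Y}$)
$z{\left(s,O \right)} = 6 + O$ ($z{\left(s,O \right)} = O + 6 = 6 + O$)
$A{\left(v \right)} = - \frac{2}{-2 + v}$ ($A{\left(v \right)} = \frac{1}{-2 + v} \left(-2\right) = - \frac{2}{-2 + v}$)
$- 41 \left(z{\left(13,4 \right)} + A{\left(-5 \right)}\right) = - 41 \left(\left(6 + 4\right) - \frac{2}{-2 - 5}\right) = - 41 \left(10 - \frac{2}{-7}\right) = - 41 \left(10 - - \frac{2}{7}\right) = - 41 \left(10 + \frac{2}{7}\right) = \left(-41\right) \frac{72}{7} = - \frac{2952}{7}$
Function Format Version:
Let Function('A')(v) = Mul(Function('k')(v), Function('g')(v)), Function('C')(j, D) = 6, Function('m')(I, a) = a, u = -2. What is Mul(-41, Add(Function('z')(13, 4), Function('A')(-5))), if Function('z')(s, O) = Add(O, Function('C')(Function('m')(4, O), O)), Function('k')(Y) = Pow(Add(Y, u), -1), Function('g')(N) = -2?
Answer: Rational(-2952, 7) ≈ -421.71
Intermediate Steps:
Function('k')(Y) = Pow(Add(-2, Y), -1) (Function('k')(Y) = Pow(Add(Y, -2), -1) = Pow(Add(-2, Y), -1))
Function('z')(s, O) = Add(6, O) (Function('z')(s, O) = Add(O, 6) = Add(6, O))
Function('A')(v) = Mul(-2, Pow(Add(-2, v), -1)) (Function('A')(v) = Mul(Pow(Add(-2, v), -1), -2) = Mul(-2, Pow(Add(-2, v), -1)))
Mul(-41, Add(Function('z')(13, 4), Function('A')(-5))) = Mul(-41, Add(Add(6, 4), Mul(-2, Pow(Add(-2, -5), -1)))) = Mul(-41, Add(10, Mul(-2, Pow(-7, -1)))) = Mul(-41, Add(10, Mul(-2, Rational(-1, 7)))) = Mul(-41, Add(10, Rational(2, 7))) = Mul(-41, Rational(72, 7)) = Rational(-2952, 7)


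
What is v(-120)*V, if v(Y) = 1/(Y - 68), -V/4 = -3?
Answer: -3/47 ≈ -0.063830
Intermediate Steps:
V = 12 (V = -4*(-3) = 12)
v(Y) = 1/(-68 + Y)
v(-120)*V = 12/(-68 - 120) = 12/(-188) = -1/188*12 = -3/47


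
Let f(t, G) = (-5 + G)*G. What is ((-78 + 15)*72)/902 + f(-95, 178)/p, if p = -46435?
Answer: -119202674/20942185 ≈ -5.6920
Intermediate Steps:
f(t, G) = G*(-5 + G)
((-78 + 15)*72)/902 + f(-95, 178)/p = ((-78 + 15)*72)/902 + (178*(-5 + 178))/(-46435) = -63*72*(1/902) + (178*173)*(-1/46435) = -4536*1/902 + 30794*(-1/46435) = -2268/451 - 30794/46435 = -119202674/20942185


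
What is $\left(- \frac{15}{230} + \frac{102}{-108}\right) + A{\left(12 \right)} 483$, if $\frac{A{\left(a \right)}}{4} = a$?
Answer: $\frac{4798879}{207} \approx 23183.0$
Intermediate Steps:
$A{\left(a \right)} = 4 a$
$\left(- \frac{15}{230} + \frac{102}{-108}\right) + A{\left(12 \right)} 483 = \left(- \frac{15}{230} + \frac{102}{-108}\right) + 4 \cdot 12 \cdot 483 = \left(\left(-15\right) \frac{1}{230} + 102 \left(- \frac{1}{108}\right)\right) + 48 \cdot 483 = \left(- \frac{3}{46} - \frac{17}{18}\right) + 23184 = - \frac{209}{207} + 23184 = \frac{4798879}{207}$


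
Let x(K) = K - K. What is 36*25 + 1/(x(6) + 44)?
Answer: 39601/44 ≈ 900.02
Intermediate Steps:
x(K) = 0
36*25 + 1/(x(6) + 44) = 36*25 + 1/(0 + 44) = 900 + 1/44 = 39601/44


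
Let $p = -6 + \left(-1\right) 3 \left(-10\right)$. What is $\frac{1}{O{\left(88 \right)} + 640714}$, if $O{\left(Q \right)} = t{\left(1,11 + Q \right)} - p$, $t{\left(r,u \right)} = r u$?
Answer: $\frac{1}{640789} \approx 1.5606 \cdot 10^{-6}$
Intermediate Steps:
$p = 24$ ($p = -6 - -30 = -6 + 30 = 24$)
$O{\left(Q \right)} = -13 + Q$ ($O{\left(Q \right)} = 1 \left(11 + Q\right) - 24 = \left(11 + Q\right) - 24 = -13 + Q$)
$\frac{1}{O{\left(88 \right)} + 640714} = \frac{1}{\left(-13 + 88\right) + 640714} = \frac{1}{75 + 640714} = \frac{1}{640789}$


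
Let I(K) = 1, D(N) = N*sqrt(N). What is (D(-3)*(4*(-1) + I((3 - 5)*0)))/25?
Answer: 9*I*sqrt(3)/25 ≈ 0.62354*I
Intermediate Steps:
D(N) = N**(3/2)
(D(-3)*(4*(-1) + I((3 - 5)*0)))/25 = ((-3)**(3/2)*(4*(-1) + 1))/25 = ((-3*I*sqrt(3))*(-4 + 1))*(1/25) = (-3*I*sqrt(3)*(-3))*(1/25) = (9*I*sqrt(3))*(1/25) = 9*I*sqrt(3)/25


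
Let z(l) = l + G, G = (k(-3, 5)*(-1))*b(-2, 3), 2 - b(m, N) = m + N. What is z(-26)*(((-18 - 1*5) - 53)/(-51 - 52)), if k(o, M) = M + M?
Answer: -2736/103 ≈ -26.563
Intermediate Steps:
b(m, N) = 2 - N - m (b(m, N) = 2 - (m + N) = 2 - (N + m) = 2 + (-N - m) = 2 - N - m)
k(o, M) = 2*M
G = -10 (G = ((2*5)*(-1))*(2 - 1*3 - 1*(-2)) = (10*(-1))*(2 - 3 + 2) = -10*1 = -10)
z(l) = -10 + l (z(l) = l - 10 = -10 + l)
z(-26)*(((-18 - 1*5) - 53)/(-51 - 52)) = (-10 - 26)*(((-18 - 1*5) - 53)/(-51 - 52)) = -36*((-18 - 5) - 53)/(-103) = -36*(-23 - 53)*(-1)/103 = -(-2736)*(-1)/103 = -36*76/103 = -2736/103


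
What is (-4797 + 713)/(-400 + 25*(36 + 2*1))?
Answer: -2042/275 ≈ -7.4255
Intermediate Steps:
(-4797 + 713)/(-400 + 25*(36 + 2*1)) = -4084/(-400 + 25*(36 + 2)) = -4084/(-400 + 25*38) = -4084/(-400 + 950) = -4084/550 = -4084*1/550 = -2042/275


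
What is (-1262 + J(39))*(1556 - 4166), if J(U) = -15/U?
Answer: 42832710/13 ≈ 3.2948e+6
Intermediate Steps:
(-1262 + J(39))*(1556 - 4166) = (-1262 - 15/39)*(1556 - 4166) = (-1262 - 15*1/39)*(-2610) = (-1262 - 5/13)*(-2610) = -16411/13*(-2610) = 42832710/13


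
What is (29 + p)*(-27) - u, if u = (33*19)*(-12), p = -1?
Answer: 6768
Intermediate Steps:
u = -7524 (u = 627*(-12) = -7524)
(29 + p)*(-27) - u = (29 - 1)*(-27) - 1*(-7524) = 28*(-27) + 7524 = -756 + 7524 = 6768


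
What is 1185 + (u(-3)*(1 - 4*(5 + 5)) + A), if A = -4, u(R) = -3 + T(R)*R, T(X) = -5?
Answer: 713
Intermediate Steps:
u(R) = -3 - 5*R
1185 + (u(-3)*(1 - 4*(5 + 5)) + A) = 1185 + ((-3 - 5*(-3))*(1 - 4*(5 + 5)) - 4) = 1185 + ((-3 + 15)*(1 - 4*10) - 4) = 1185 + (12*(1 - 40) - 4) = 1185 + (12*(-39) - 4) = 1185 + (-468 - 4) = 1185 - 472 = 713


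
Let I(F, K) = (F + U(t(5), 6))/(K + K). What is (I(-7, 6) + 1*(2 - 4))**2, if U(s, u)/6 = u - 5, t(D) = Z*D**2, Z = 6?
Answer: 625/144 ≈ 4.3403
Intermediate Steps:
t(D) = 6*D**2
U(s, u) = -30 + 6*u (U(s, u) = 6*(u - 5) = 6*(-5 + u) = -30 + 6*u)
I(F, K) = (6 + F)/(2*K) (I(F, K) = (F + (-30 + 6*6))/(K + K) = (F + (-30 + 36))/((2*K)) = (F + 6)*(1/(2*K)) = (6 + F)*(1/(2*K)) = (6 + F)/(2*K))
(I(-7, 6) + 1*(2 - 4))**2 = ((1/2)*(6 - 7)/6 + 1*(2 - 4))**2 = ((1/2)*(1/6)*(-1) + 1*(-2))**2 = (-1/12 - 2)**2 = (-25/12)**2 = 625/144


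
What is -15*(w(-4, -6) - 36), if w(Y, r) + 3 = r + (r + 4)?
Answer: 705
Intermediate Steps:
w(Y, r) = 1 + 2*r (w(Y, r) = -3 + (r + (r + 4)) = -3 + (r + (4 + r)) = -3 + (4 + 2*r) = 1 + 2*r)
-15*(w(-4, -6) - 36) = -15*((1 + 2*(-6)) - 36) = -15*((1 - 12) - 36) = -15*(-11 - 36) = -15*(-47) = 705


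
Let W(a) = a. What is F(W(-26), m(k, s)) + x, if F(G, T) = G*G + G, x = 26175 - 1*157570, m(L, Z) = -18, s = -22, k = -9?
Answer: -130745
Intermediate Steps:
x = -131395 (x = 26175 - 157570 = -131395)
F(G, T) = G + G**2 (F(G, T) = G**2 + G = G + G**2)
F(W(-26), m(k, s)) + x = -26*(1 - 26) - 131395 = -26*(-25) - 131395 = 650 - 131395 = -130745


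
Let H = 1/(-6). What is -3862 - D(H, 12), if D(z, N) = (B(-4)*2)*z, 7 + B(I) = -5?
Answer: -3866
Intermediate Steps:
B(I) = -12 (B(I) = -7 - 5 = -12)
H = -⅙ ≈ -0.16667
D(z, N) = -24*z (D(z, N) = (-12*2)*z = -24*z)
-3862 - D(H, 12) = -3862 - (-24)*(-1)/6 = -3862 - 1*4 = -3862 - 4 = -3866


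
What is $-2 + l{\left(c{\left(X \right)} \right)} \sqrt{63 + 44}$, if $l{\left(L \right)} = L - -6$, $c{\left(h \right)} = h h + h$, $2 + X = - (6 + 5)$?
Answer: $-2 + 162 \sqrt{107} \approx 1673.7$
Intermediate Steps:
$X = -13$ ($X = -2 - \left(6 + 5\right) = -2 - 11 = -13$)
$c{\left(h \right)} = h + h^{2}$ ($c{\left(h \right)} = h^{2} + h = h + h^{2}$)
$l{\left(L \right)} = 6 + L$ ($l{\left(L \right)} = L + 6 = 6 + L$)
$-2 + l{\left(c{\left(X \right)} \right)} \sqrt{63 + 44} = -2 + \left(6 - 13 \left(1 - 13\right)\right) \sqrt{63 + 44} = -2 + \left(6 - -156\right) \sqrt{107} = -2 + \left(6 + 156\right) \sqrt{107} = -2 + 162 \sqrt{107}$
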